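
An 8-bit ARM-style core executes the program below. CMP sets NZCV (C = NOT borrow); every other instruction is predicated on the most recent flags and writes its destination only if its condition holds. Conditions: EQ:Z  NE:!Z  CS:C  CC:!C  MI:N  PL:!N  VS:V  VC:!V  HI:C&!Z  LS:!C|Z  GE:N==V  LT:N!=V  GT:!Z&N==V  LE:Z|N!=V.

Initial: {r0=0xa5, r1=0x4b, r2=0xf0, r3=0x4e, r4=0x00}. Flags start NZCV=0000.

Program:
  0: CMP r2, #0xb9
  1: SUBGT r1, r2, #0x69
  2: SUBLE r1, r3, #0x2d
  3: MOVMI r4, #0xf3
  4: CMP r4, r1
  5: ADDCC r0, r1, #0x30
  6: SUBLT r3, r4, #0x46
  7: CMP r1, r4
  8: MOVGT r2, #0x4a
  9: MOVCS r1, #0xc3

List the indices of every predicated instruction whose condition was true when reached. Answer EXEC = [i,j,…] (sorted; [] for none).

EXEC = [1,5,9]

0: ✓ CMP  NZCV=0010
1: ✓ SUBGT  r1←0x87
2: · SUBLE
3: · MOVMI
4: ✓ CMP  NZCV=0000
5: ✓ ADDCC  r0←0xb7
6: · SUBLT
7: ✓ CMP  NZCV=1010
8: · MOVGT
9: ✓ MOVCS  r1←0xc3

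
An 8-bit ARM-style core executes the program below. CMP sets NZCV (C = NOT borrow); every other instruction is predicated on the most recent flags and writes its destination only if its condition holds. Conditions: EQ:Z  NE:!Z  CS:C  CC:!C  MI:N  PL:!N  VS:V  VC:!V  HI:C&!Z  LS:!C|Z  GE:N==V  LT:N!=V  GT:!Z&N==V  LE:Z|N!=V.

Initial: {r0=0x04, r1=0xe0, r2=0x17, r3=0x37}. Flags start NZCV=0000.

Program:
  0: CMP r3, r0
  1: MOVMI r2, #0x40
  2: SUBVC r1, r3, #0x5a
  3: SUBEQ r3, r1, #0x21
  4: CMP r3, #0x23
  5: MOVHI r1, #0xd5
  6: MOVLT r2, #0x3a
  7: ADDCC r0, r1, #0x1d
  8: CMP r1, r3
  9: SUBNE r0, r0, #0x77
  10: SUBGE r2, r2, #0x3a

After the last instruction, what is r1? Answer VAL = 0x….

0: ✓ CMP  NZCV=0010
1: · MOVMI
2: ✓ SUBVC  r1←0xdd
3: · SUBEQ
4: ✓ CMP  NZCV=0010
5: ✓ MOVHI  r1←0xd5
6: · MOVLT
7: · ADDCC
8: ✓ CMP  NZCV=1010
9: ✓ SUBNE  r0←0x8d
10: · SUBGE

VAL = 0xd5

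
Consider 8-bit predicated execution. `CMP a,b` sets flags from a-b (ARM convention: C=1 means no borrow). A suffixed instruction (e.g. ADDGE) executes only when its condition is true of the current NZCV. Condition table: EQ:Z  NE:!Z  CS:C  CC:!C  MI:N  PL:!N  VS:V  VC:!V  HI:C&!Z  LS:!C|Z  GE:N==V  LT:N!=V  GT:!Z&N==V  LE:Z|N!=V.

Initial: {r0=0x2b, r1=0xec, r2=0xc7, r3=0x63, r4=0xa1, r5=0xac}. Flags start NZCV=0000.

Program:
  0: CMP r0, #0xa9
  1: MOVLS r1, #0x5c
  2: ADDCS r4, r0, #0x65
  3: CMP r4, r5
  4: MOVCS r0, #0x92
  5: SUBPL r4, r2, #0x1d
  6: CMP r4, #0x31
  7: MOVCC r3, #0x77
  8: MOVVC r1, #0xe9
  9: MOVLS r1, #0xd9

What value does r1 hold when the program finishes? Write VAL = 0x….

0: ✓ CMP  NZCV=1001
1: ✓ MOVLS  r1←0x5c
2: · ADDCS
3: ✓ CMP  NZCV=1000
4: · MOVCS
5: · SUBPL
6: ✓ CMP  NZCV=0011
7: · MOVCC
8: · MOVVC
9: · MOVLS

VAL = 0x5c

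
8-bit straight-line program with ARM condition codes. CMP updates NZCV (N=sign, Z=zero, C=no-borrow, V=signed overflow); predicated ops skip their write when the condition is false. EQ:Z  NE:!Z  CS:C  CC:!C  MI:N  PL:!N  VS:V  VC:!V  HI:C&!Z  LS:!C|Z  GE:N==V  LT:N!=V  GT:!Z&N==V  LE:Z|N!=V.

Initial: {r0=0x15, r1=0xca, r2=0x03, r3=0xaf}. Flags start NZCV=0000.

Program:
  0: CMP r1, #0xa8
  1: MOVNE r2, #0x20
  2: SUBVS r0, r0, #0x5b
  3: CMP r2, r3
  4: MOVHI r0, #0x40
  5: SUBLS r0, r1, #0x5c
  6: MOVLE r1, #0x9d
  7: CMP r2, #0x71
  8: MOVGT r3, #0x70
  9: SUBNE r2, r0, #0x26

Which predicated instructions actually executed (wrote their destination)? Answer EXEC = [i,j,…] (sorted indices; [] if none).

EXEC = [1,5,9]

0: ✓ CMP  NZCV=0010
1: ✓ MOVNE  r2←0x20
2: · SUBVS
3: ✓ CMP  NZCV=0000
4: · MOVHI
5: ✓ SUBLS  r0←0x6e
6: · MOVLE
7: ✓ CMP  NZCV=1000
8: · MOVGT
9: ✓ SUBNE  r2←0x48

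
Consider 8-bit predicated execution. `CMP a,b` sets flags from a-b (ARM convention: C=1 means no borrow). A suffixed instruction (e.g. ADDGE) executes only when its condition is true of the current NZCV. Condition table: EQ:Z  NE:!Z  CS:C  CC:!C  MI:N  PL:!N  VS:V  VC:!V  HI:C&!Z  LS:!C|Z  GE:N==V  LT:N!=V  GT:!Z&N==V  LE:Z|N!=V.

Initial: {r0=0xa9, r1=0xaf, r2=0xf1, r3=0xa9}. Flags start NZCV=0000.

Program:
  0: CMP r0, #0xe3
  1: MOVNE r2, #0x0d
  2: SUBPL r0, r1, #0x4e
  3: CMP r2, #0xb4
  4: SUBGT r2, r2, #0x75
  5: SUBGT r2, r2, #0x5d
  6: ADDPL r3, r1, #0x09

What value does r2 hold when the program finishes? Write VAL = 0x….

VAL = 0x3b

[0] flags=1000 → (cmp)
[1] flags=1000 NE?T → r2=0x0d
[2] flags=1000 PL?F → skip
[3] flags=0000 → (cmp)
[4] flags=0000 GT?T → r2=0x98
[5] flags=0000 GT?T → r2=0x3b
[6] flags=0000 PL?T → r3=0xb8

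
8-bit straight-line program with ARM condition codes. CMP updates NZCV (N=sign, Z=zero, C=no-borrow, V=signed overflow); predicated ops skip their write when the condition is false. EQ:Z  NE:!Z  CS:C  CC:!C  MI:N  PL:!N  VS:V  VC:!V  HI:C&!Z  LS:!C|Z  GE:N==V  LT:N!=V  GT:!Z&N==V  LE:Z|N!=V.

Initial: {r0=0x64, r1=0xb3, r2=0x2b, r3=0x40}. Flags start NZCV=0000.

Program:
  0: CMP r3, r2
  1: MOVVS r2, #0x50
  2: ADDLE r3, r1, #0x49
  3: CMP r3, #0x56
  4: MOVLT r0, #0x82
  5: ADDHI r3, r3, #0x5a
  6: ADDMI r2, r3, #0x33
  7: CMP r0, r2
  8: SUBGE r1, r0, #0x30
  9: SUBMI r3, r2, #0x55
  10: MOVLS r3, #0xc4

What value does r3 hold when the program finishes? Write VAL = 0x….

0: ✓ CMP  NZCV=0010
1: · MOVVS
2: · ADDLE
3: ✓ CMP  NZCV=1000
4: ✓ MOVLT  r0←0x82
5: · ADDHI
6: ✓ ADDMI  r2←0x73
7: ✓ CMP  NZCV=0011
8: · SUBGE
9: · SUBMI
10: · MOVLS

VAL = 0x40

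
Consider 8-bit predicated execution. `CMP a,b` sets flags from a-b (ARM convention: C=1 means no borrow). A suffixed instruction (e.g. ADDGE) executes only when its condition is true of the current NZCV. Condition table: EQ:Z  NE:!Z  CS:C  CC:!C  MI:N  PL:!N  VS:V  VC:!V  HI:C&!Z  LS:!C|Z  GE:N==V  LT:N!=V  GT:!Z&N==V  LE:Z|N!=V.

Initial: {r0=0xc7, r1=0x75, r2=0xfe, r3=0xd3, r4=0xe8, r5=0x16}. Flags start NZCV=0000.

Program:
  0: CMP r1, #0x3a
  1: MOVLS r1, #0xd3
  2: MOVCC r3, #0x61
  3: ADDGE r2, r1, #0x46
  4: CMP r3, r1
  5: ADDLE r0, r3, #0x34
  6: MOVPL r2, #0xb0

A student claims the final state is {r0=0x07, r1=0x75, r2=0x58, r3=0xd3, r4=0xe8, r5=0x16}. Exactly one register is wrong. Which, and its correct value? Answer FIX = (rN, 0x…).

FIX = (r2, 0xb0)

0: ✓ CMP  NZCV=0010
1: · MOVLS
2: · MOVCC
3: ✓ ADDGE  r2←0xbb
4: ✓ CMP  NZCV=0011
5: ✓ ADDLE  r0←0x07
6: ✓ MOVPL  r2←0xb0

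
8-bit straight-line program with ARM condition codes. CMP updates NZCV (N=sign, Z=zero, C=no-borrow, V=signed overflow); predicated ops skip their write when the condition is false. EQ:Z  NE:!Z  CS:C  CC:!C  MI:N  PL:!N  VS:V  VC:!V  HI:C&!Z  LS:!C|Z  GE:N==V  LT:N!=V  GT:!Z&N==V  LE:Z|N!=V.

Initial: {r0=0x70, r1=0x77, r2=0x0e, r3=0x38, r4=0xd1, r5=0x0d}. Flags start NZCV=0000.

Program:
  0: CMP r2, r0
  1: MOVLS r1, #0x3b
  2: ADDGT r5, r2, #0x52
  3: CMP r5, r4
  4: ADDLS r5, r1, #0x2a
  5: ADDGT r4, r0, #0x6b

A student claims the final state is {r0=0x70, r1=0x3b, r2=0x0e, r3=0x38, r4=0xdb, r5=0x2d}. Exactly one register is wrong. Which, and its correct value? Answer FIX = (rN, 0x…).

0: ✓ CMP  NZCV=1000
1: ✓ MOVLS  r1←0x3b
2: · ADDGT
3: ✓ CMP  NZCV=0000
4: ✓ ADDLS  r5←0x65
5: ✓ ADDGT  r4←0xdb

FIX = (r5, 0x65)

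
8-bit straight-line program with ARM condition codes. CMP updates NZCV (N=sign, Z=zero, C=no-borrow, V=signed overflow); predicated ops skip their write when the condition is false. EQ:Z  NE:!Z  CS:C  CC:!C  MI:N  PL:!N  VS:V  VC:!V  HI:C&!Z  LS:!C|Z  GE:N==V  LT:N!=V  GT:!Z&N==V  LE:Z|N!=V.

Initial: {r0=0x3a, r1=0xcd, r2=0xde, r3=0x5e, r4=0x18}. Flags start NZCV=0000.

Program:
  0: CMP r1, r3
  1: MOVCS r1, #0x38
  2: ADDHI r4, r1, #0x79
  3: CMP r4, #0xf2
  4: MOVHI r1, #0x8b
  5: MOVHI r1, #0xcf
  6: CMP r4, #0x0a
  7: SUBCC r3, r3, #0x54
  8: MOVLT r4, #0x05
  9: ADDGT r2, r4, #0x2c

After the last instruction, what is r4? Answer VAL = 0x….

VAL = 0x05

[0] flags=0011 → (cmp)
[1] flags=0011 CS?T → r1=0x38
[2] flags=0011 HI?T → r4=0xb1
[3] flags=1000 → (cmp)
[4] flags=1000 HI?F → skip
[5] flags=1000 HI?F → skip
[6] flags=1010 → (cmp)
[7] flags=1010 CC?F → skip
[8] flags=1010 LT?T → r4=0x05
[9] flags=1010 GT?F → skip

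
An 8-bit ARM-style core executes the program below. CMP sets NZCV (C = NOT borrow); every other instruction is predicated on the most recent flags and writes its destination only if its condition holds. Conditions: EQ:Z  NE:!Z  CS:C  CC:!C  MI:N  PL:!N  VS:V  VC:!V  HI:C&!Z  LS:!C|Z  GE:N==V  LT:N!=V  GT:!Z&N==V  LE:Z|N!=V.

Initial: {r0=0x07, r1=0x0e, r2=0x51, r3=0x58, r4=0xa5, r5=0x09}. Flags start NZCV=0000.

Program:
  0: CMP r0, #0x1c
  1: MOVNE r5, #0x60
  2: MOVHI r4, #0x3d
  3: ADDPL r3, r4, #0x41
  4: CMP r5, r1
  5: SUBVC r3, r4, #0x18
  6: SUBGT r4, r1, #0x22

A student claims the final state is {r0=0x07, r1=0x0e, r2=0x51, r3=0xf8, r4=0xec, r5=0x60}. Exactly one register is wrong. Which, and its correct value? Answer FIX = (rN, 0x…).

FIX = (r3, 0x8d)

0: ✓ CMP  NZCV=1000
1: ✓ MOVNE  r5←0x60
2: · MOVHI
3: · ADDPL
4: ✓ CMP  NZCV=0010
5: ✓ SUBVC  r3←0x8d
6: ✓ SUBGT  r4←0xec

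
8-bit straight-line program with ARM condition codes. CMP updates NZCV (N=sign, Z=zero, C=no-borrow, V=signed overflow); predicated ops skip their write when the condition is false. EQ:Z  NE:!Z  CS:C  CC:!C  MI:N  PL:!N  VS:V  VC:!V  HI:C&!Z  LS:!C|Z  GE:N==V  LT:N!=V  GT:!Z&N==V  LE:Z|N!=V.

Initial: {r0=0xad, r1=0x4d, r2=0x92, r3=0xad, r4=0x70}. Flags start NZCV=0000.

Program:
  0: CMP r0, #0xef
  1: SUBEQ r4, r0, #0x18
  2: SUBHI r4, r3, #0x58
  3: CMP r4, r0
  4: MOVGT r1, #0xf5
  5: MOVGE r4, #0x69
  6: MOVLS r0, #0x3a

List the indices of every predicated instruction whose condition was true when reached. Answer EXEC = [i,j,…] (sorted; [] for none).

0: ✓ CMP  NZCV=1000
1: · SUBEQ
2: · SUBHI
3: ✓ CMP  NZCV=1001
4: ✓ MOVGT  r1←0xf5
5: ✓ MOVGE  r4←0x69
6: ✓ MOVLS  r0←0x3a

EXEC = [4,5,6]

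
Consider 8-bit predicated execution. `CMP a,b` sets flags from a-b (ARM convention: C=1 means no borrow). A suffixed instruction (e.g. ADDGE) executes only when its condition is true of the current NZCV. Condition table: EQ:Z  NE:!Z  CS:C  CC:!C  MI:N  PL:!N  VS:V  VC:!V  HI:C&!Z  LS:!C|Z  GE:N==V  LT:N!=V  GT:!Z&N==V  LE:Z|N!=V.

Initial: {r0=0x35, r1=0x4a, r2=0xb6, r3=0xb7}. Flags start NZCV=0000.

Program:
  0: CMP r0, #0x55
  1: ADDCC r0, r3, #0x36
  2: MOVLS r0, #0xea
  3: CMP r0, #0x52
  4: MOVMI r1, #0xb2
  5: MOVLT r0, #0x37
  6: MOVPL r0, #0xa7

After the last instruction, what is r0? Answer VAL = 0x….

VAL = 0x37

[0] flags=1000 → (cmp)
[1] flags=1000 CC?T → r0=0xed
[2] flags=1000 LS?T → r0=0xea
[3] flags=1010 → (cmp)
[4] flags=1010 MI?T → r1=0xb2
[5] flags=1010 LT?T → r0=0x37
[6] flags=1010 PL?F → skip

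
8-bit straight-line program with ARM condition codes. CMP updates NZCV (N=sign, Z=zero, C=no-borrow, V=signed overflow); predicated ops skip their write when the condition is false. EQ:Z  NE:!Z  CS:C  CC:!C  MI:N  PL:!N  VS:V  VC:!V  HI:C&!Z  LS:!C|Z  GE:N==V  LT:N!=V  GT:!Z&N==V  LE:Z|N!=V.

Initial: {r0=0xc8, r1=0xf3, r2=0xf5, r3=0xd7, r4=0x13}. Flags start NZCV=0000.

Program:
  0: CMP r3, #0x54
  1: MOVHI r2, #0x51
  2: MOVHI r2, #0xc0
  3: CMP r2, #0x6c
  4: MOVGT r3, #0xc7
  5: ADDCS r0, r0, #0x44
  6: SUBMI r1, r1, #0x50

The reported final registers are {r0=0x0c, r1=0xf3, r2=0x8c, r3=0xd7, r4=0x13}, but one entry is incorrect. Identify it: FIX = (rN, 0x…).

[0] flags=1010 → (cmp)
[1] flags=1010 HI?T → r2=0x51
[2] flags=1010 HI?T → r2=0xc0
[3] flags=0011 → (cmp)
[4] flags=0011 GT?F → skip
[5] flags=0011 CS?T → r0=0x0c
[6] flags=0011 MI?F → skip

FIX = (r2, 0xc0)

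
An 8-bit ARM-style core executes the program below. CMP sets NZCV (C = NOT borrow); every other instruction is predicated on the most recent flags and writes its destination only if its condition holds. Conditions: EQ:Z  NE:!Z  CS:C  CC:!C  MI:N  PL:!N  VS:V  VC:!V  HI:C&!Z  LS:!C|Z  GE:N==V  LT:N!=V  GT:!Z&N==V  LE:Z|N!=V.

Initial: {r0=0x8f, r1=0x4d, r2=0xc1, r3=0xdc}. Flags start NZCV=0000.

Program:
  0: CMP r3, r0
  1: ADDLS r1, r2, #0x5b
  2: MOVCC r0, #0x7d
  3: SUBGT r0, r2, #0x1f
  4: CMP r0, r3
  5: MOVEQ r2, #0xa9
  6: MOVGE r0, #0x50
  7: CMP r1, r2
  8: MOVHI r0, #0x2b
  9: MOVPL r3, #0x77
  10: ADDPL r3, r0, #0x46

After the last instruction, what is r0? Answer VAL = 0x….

VAL = 0xa2

0: ✓ CMP  NZCV=0010
1: · ADDLS
2: · MOVCC
3: ✓ SUBGT  r0←0xa2
4: ✓ CMP  NZCV=1000
5: · MOVEQ
6: · MOVGE
7: ✓ CMP  NZCV=1001
8: · MOVHI
9: · MOVPL
10: · ADDPL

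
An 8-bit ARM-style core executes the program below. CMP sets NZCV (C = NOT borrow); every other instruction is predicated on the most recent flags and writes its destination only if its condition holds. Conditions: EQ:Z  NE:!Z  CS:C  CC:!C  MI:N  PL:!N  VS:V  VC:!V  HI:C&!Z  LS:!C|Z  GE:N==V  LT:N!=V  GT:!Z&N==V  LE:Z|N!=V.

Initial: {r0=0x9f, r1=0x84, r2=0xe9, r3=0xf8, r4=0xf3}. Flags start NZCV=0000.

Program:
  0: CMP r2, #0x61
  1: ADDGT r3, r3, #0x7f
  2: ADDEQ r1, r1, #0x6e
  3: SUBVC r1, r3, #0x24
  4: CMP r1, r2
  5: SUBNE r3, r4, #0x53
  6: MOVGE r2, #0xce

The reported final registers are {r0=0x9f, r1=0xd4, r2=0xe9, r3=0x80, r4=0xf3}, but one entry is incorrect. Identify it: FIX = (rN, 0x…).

FIX = (r3, 0xa0)

0: ✓ CMP  NZCV=1010
1: · ADDGT
2: · ADDEQ
3: ✓ SUBVC  r1←0xd4
4: ✓ CMP  NZCV=1000
5: ✓ SUBNE  r3←0xa0
6: · MOVGE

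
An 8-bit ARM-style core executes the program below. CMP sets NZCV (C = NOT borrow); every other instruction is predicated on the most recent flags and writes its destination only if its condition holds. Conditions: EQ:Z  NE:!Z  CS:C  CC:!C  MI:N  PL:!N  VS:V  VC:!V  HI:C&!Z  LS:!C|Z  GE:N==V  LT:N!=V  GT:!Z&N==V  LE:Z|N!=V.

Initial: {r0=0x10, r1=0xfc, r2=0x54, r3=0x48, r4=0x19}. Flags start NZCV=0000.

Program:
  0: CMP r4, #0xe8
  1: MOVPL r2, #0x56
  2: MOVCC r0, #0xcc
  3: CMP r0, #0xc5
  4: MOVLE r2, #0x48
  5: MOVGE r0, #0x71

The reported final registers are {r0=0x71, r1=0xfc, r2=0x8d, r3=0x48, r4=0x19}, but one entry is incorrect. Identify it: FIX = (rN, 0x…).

[0] flags=0000 → (cmp)
[1] flags=0000 PL?T → r2=0x56
[2] flags=0000 CC?T → r0=0xcc
[3] flags=0010 → (cmp)
[4] flags=0010 LE?F → skip
[5] flags=0010 GE?T → r0=0x71

FIX = (r2, 0x56)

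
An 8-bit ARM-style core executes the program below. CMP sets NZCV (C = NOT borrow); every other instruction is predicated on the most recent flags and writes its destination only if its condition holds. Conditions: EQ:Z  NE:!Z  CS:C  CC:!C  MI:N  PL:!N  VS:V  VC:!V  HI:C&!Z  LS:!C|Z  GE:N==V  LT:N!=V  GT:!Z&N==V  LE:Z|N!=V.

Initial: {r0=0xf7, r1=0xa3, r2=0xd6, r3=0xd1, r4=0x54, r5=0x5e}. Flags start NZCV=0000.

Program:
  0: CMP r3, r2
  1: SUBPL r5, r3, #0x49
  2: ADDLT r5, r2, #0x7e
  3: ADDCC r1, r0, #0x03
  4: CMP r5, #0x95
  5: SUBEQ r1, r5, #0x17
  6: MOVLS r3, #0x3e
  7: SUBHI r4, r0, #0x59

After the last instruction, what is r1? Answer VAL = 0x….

[0] flags=1000 → (cmp)
[1] flags=1000 PL?F → skip
[2] flags=1000 LT?T → r5=0x54
[3] flags=1000 CC?T → r1=0xfa
[4] flags=1001 → (cmp)
[5] flags=1001 EQ?F → skip
[6] flags=1001 LS?T → r3=0x3e
[7] flags=1001 HI?F → skip

VAL = 0xfa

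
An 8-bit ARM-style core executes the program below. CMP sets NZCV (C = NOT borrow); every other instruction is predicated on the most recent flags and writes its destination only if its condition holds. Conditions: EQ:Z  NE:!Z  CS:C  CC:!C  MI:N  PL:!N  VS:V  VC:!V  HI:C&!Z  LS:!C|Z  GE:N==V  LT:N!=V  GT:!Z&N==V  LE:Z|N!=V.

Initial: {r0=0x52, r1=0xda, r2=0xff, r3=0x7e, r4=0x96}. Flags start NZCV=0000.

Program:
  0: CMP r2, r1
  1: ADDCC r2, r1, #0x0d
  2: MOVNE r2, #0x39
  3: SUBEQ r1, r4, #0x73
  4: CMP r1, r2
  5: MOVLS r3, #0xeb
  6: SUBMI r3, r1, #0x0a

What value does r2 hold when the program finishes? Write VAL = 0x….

VAL = 0x39

[0] flags=0010 → (cmp)
[1] flags=0010 CC?F → skip
[2] flags=0010 NE?T → r2=0x39
[3] flags=0010 EQ?F → skip
[4] flags=1010 → (cmp)
[5] flags=1010 LS?F → skip
[6] flags=1010 MI?T → r3=0xd0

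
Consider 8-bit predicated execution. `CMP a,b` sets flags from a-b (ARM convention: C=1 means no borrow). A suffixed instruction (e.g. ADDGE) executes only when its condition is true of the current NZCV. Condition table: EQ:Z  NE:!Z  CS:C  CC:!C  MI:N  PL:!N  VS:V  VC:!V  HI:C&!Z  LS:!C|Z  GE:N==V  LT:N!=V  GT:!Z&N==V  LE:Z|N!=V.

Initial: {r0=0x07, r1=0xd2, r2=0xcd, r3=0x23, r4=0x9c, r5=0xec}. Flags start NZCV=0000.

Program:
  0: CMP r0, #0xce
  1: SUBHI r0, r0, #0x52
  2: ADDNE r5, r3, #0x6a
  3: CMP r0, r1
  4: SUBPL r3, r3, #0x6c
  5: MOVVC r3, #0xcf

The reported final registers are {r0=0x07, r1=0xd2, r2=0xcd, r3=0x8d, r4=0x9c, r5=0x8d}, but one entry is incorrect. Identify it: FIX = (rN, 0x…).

FIX = (r3, 0xcf)

0: ✓ CMP  NZCV=0000
1: · SUBHI
2: ✓ ADDNE  r5←0x8d
3: ✓ CMP  NZCV=0000
4: ✓ SUBPL  r3←0xb7
5: ✓ MOVVC  r3←0xcf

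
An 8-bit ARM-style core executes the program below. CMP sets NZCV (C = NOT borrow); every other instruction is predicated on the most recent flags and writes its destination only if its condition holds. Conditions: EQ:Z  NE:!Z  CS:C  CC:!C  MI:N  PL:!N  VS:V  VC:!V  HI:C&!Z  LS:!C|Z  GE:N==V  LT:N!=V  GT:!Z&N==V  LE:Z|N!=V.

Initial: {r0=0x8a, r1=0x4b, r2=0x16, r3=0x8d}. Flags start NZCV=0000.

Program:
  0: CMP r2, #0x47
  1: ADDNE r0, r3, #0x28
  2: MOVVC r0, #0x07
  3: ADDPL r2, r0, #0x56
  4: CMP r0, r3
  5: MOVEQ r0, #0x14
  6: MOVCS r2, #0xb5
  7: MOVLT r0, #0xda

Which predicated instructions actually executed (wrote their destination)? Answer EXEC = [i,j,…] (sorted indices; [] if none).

EXEC = [1,2]

[0] flags=1000 → (cmp)
[1] flags=1000 NE?T → r0=0xb5
[2] flags=1000 VC?T → r0=0x07
[3] flags=1000 PL?F → skip
[4] flags=0000 → (cmp)
[5] flags=0000 EQ?F → skip
[6] flags=0000 CS?F → skip
[7] flags=0000 LT?F → skip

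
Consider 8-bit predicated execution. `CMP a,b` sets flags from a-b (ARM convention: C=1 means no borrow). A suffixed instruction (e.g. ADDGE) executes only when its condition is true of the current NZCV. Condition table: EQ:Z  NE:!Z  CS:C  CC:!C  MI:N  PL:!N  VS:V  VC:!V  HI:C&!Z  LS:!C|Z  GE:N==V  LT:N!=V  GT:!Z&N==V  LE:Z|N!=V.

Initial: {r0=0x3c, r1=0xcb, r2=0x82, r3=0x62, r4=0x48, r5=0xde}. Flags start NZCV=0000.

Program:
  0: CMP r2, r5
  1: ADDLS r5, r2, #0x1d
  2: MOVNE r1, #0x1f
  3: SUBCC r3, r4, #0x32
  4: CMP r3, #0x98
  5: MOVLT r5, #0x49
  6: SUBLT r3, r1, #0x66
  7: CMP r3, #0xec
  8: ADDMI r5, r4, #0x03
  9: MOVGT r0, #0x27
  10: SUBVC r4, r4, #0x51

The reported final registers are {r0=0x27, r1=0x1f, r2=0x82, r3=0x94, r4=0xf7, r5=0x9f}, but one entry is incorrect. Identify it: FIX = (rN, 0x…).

0: ✓ CMP  NZCV=1000
1: ✓ ADDLS  r5←0x9f
2: ✓ MOVNE  r1←0x1f
3: ✓ SUBCC  r3←0x16
4: ✓ CMP  NZCV=0000
5: · MOVLT
6: · SUBLT
7: ✓ CMP  NZCV=0000
8: · ADDMI
9: ✓ MOVGT  r0←0x27
10: ✓ SUBVC  r4←0xf7

FIX = (r3, 0x16)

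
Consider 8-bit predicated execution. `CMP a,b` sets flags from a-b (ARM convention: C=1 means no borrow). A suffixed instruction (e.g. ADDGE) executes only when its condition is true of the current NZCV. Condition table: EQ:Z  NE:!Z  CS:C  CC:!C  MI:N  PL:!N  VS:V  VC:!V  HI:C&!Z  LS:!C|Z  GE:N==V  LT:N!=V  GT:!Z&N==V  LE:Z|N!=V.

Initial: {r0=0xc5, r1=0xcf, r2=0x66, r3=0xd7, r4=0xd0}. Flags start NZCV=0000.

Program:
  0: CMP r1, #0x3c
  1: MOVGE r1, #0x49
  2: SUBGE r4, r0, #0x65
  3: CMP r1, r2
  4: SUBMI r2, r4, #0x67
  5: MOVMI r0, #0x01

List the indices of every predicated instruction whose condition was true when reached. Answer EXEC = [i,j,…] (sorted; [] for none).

EXEC = []

[0] flags=1010 → (cmp)
[1] flags=1010 GE?F → skip
[2] flags=1010 GE?F → skip
[3] flags=0011 → (cmp)
[4] flags=0011 MI?F → skip
[5] flags=0011 MI?F → skip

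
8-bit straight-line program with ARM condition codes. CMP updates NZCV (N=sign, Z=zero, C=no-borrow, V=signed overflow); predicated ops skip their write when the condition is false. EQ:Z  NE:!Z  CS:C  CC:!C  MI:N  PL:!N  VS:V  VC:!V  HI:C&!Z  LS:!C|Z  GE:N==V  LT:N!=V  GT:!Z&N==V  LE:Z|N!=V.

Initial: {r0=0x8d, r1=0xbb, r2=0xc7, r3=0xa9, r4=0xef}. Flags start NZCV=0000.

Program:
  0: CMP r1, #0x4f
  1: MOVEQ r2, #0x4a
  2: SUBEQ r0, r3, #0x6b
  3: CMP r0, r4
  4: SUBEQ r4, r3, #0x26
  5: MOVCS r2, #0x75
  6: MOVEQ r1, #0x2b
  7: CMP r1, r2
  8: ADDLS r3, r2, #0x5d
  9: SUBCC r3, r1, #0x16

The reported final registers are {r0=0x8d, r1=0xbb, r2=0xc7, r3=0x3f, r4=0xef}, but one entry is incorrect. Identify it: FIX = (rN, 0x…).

[0] flags=0011 → (cmp)
[1] flags=0011 EQ?F → skip
[2] flags=0011 EQ?F → skip
[3] flags=1000 → (cmp)
[4] flags=1000 EQ?F → skip
[5] flags=1000 CS?F → skip
[6] flags=1000 EQ?F → skip
[7] flags=1000 → (cmp)
[8] flags=1000 LS?T → r3=0x24
[9] flags=1000 CC?T → r3=0xa5

FIX = (r3, 0xa5)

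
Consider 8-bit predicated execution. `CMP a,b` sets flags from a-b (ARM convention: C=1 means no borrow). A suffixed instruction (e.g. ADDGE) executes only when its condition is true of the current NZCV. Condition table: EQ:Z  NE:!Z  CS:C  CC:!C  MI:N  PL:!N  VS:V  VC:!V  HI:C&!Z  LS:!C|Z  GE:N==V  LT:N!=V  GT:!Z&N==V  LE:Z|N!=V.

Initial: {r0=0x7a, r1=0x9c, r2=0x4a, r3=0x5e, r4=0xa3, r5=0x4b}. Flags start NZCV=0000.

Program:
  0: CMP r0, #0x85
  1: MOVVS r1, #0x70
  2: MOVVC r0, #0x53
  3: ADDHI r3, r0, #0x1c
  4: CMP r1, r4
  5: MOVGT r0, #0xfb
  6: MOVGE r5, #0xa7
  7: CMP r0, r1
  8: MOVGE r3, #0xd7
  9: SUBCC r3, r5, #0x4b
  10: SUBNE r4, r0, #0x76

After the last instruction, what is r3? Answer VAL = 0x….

VAL = 0x5e

[0] flags=1001 → (cmp)
[1] flags=1001 VS?T → r1=0x70
[2] flags=1001 VC?F → skip
[3] flags=1001 HI?F → skip
[4] flags=1001 → (cmp)
[5] flags=1001 GT?T → r0=0xfb
[6] flags=1001 GE?T → r5=0xa7
[7] flags=1010 → (cmp)
[8] flags=1010 GE?F → skip
[9] flags=1010 CC?F → skip
[10] flags=1010 NE?T → r4=0x85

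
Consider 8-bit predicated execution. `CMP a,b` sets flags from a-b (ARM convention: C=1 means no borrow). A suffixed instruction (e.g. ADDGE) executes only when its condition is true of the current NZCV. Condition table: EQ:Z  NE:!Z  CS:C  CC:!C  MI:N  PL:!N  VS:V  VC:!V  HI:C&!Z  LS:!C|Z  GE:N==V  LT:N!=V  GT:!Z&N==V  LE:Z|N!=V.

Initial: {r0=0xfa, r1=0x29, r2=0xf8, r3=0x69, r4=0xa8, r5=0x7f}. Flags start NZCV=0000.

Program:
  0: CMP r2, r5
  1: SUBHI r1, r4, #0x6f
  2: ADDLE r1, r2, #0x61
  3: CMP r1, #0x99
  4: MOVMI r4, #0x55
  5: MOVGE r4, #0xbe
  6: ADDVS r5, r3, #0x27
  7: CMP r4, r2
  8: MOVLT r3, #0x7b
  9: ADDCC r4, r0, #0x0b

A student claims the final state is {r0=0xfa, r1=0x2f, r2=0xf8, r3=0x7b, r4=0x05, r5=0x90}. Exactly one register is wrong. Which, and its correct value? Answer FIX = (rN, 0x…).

FIX = (r1, 0x59)

[0] flags=0011 → (cmp)
[1] flags=0011 HI?T → r1=0x39
[2] flags=0011 LE?T → r1=0x59
[3] flags=1001 → (cmp)
[4] flags=1001 MI?T → r4=0x55
[5] flags=1001 GE?T → r4=0xbe
[6] flags=1001 VS?T → r5=0x90
[7] flags=1000 → (cmp)
[8] flags=1000 LT?T → r3=0x7b
[9] flags=1000 CC?T → r4=0x05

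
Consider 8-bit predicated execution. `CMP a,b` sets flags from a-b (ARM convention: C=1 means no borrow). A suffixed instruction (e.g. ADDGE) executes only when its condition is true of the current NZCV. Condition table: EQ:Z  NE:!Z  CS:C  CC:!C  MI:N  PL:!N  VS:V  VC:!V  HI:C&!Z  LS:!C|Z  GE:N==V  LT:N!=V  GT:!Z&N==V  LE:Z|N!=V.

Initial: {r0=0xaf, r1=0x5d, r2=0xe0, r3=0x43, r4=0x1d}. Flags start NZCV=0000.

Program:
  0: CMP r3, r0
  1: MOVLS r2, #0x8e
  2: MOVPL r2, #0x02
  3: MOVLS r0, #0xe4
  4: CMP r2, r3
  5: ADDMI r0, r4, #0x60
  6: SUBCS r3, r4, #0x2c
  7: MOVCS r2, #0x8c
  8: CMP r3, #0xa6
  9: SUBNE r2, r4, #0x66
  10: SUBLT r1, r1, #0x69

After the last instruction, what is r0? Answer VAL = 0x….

[0] flags=1001 → (cmp)
[1] flags=1001 LS?T → r2=0x8e
[2] flags=1001 PL?F → skip
[3] flags=1001 LS?T → r0=0xe4
[4] flags=0011 → (cmp)
[5] flags=0011 MI?F → skip
[6] flags=0011 CS?T → r3=0xf1
[7] flags=0011 CS?T → r2=0x8c
[8] flags=0010 → (cmp)
[9] flags=0010 NE?T → r2=0xb7
[10] flags=0010 LT?F → skip

VAL = 0xe4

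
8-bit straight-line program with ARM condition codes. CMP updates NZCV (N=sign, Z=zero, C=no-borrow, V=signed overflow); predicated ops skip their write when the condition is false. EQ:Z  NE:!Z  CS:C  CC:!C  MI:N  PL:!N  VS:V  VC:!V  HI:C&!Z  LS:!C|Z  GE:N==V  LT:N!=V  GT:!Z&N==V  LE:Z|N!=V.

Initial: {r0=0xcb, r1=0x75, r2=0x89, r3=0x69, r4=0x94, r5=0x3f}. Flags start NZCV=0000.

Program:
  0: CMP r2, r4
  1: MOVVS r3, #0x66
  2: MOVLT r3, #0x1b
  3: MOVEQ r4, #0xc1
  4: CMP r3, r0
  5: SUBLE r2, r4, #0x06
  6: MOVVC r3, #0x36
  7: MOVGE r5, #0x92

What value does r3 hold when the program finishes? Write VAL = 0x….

[0] flags=1000 → (cmp)
[1] flags=1000 VS?F → skip
[2] flags=1000 LT?T → r3=0x1b
[3] flags=1000 EQ?F → skip
[4] flags=0000 → (cmp)
[5] flags=0000 LE?F → skip
[6] flags=0000 VC?T → r3=0x36
[7] flags=0000 GE?T → r5=0x92

VAL = 0x36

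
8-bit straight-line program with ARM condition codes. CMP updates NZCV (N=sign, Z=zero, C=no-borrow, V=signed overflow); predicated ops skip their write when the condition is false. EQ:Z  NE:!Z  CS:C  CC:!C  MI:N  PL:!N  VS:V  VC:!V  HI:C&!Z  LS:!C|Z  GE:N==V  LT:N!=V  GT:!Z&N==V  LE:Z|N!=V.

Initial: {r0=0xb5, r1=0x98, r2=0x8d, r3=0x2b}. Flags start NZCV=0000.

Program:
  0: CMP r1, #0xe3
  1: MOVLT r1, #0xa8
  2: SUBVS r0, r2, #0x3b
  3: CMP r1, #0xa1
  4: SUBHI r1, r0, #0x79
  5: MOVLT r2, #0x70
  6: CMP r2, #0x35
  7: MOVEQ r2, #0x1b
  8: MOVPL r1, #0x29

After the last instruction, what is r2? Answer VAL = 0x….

0: ✓ CMP  NZCV=1000
1: ✓ MOVLT  r1←0xa8
2: · SUBVS
3: ✓ CMP  NZCV=0010
4: ✓ SUBHI  r1←0x3c
5: · MOVLT
6: ✓ CMP  NZCV=0011
7: · MOVEQ
8: ✓ MOVPL  r1←0x29

VAL = 0x8d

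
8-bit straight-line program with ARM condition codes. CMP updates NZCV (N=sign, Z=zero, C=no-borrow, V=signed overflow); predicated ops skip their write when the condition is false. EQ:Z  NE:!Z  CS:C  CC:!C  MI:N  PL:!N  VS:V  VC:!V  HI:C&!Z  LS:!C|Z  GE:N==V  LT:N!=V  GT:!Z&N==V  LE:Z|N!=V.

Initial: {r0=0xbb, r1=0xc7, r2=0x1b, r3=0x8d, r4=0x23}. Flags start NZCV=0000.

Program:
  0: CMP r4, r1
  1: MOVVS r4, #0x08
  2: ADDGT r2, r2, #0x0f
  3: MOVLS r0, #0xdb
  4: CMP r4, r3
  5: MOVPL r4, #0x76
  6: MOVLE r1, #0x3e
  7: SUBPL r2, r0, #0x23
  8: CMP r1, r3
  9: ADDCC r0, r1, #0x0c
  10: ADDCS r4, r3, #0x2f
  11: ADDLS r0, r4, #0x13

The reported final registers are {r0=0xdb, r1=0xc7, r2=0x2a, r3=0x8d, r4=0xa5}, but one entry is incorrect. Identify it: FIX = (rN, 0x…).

0: ✓ CMP  NZCV=0000
1: · MOVVS
2: ✓ ADDGT  r2←0x2a
3: ✓ MOVLS  r0←0xdb
4: ✓ CMP  NZCV=1001
5: · MOVPL
6: · MOVLE
7: · SUBPL
8: ✓ CMP  NZCV=0010
9: · ADDCC
10: ✓ ADDCS  r4←0xbc
11: · ADDLS

FIX = (r4, 0xbc)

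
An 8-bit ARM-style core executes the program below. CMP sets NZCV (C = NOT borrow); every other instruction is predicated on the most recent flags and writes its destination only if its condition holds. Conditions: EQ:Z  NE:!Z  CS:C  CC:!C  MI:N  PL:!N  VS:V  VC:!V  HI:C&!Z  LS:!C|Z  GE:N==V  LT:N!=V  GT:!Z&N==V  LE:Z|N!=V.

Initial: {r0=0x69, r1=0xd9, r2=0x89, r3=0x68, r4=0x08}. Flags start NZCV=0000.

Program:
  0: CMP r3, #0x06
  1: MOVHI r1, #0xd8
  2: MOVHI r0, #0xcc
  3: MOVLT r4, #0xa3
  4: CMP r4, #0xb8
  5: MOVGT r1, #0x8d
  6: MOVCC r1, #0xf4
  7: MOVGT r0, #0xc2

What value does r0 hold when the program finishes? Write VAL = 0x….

[0] flags=0010 → (cmp)
[1] flags=0010 HI?T → r1=0xd8
[2] flags=0010 HI?T → r0=0xcc
[3] flags=0010 LT?F → skip
[4] flags=0000 → (cmp)
[5] flags=0000 GT?T → r1=0x8d
[6] flags=0000 CC?T → r1=0xf4
[7] flags=0000 GT?T → r0=0xc2

VAL = 0xc2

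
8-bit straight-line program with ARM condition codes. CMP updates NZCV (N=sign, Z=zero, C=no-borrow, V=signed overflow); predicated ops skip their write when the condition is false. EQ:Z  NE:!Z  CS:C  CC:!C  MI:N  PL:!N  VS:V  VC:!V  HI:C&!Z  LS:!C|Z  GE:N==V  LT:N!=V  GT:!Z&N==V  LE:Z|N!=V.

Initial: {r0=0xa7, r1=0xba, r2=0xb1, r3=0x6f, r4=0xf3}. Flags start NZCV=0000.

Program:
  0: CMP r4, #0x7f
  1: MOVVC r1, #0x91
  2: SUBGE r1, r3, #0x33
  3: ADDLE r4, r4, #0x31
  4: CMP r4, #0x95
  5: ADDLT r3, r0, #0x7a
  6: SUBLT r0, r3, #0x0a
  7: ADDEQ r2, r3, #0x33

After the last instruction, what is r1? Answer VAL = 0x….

VAL = 0xba

0: ✓ CMP  NZCV=0011
1: · MOVVC
2: · SUBGE
3: ✓ ADDLE  r4←0x24
4: ✓ CMP  NZCV=1001
5: · ADDLT
6: · SUBLT
7: · ADDEQ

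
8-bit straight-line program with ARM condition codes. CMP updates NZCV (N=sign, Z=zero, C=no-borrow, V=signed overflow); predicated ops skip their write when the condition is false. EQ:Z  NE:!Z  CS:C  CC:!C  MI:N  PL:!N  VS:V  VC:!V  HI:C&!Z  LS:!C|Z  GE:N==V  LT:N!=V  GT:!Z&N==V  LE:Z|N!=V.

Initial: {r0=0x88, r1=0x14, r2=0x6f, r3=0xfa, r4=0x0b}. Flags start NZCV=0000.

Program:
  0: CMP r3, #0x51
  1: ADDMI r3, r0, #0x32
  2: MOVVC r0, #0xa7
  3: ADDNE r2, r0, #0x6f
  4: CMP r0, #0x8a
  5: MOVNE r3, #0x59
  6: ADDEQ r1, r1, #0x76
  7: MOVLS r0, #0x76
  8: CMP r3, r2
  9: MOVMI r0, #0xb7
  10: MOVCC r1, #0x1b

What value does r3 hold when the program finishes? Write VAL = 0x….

VAL = 0x59

0: ✓ CMP  NZCV=1010
1: ✓ ADDMI  r3←0xba
2: ✓ MOVVC  r0←0xa7
3: ✓ ADDNE  r2←0x16
4: ✓ CMP  NZCV=0010
5: ✓ MOVNE  r3←0x59
6: · ADDEQ
7: · MOVLS
8: ✓ CMP  NZCV=0010
9: · MOVMI
10: · MOVCC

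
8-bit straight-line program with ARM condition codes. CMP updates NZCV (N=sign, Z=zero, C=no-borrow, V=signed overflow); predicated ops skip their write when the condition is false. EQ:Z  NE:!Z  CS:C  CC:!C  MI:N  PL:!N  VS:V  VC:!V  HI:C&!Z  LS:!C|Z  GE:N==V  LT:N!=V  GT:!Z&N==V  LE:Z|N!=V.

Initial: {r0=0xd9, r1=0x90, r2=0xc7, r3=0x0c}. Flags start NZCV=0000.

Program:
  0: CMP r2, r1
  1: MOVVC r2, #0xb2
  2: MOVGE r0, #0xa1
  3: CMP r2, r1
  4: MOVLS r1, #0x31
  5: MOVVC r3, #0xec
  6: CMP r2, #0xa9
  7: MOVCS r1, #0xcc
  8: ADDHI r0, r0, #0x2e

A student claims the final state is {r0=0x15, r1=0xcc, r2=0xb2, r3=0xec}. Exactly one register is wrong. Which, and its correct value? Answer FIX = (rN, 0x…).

FIX = (r0, 0xcf)

0: ✓ CMP  NZCV=0010
1: ✓ MOVVC  r2←0xb2
2: ✓ MOVGE  r0←0xa1
3: ✓ CMP  NZCV=0010
4: · MOVLS
5: ✓ MOVVC  r3←0xec
6: ✓ CMP  NZCV=0010
7: ✓ MOVCS  r1←0xcc
8: ✓ ADDHI  r0←0xcf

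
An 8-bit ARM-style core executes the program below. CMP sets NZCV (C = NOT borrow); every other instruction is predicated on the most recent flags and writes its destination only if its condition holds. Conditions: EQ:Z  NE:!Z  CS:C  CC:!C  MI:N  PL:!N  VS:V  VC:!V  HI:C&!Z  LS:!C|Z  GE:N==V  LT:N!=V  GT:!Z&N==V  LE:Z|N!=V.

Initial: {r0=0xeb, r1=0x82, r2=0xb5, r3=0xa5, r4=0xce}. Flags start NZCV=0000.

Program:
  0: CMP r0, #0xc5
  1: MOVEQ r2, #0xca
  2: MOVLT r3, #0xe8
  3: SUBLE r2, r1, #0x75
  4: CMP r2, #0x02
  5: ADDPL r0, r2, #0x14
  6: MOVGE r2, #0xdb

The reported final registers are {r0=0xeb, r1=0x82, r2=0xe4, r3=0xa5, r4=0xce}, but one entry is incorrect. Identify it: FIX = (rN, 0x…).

FIX = (r2, 0xb5)

0: ✓ CMP  NZCV=0010
1: · MOVEQ
2: · MOVLT
3: · SUBLE
4: ✓ CMP  NZCV=1010
5: · ADDPL
6: · MOVGE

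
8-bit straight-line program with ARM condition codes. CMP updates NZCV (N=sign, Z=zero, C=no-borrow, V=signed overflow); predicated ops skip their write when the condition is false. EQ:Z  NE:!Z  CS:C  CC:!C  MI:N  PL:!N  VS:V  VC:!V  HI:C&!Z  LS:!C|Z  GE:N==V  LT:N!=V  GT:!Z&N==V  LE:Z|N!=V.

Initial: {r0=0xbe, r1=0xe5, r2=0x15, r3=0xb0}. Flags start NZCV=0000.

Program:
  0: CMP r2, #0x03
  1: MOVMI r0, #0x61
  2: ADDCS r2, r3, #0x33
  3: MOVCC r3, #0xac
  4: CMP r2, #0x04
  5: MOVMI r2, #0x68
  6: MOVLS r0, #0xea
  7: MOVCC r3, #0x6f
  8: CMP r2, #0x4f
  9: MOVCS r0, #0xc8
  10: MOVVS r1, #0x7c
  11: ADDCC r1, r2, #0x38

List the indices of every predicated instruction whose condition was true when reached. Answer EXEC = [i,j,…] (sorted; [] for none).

[0] flags=0010 → (cmp)
[1] flags=0010 MI?F → skip
[2] flags=0010 CS?T → r2=0xe3
[3] flags=0010 CC?F → skip
[4] flags=1010 → (cmp)
[5] flags=1010 MI?T → r2=0x68
[6] flags=1010 LS?F → skip
[7] flags=1010 CC?F → skip
[8] flags=0010 → (cmp)
[9] flags=0010 CS?T → r0=0xc8
[10] flags=0010 VS?F → skip
[11] flags=0010 CC?F → skip

EXEC = [2,5,9]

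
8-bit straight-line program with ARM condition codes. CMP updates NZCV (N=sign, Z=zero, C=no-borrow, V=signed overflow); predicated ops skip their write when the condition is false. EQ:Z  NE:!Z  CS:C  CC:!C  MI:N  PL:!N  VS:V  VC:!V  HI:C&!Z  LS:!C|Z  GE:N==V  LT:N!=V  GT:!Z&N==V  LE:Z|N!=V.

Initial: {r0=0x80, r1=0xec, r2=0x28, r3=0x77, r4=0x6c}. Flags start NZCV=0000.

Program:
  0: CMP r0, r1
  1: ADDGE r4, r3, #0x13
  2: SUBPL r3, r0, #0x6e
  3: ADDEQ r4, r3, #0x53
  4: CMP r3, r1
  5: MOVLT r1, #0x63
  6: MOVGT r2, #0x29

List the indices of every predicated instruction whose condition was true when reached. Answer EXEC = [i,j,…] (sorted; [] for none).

EXEC = [6]

0: ✓ CMP  NZCV=1000
1: · ADDGE
2: · SUBPL
3: · ADDEQ
4: ✓ CMP  NZCV=1001
5: · MOVLT
6: ✓ MOVGT  r2←0x29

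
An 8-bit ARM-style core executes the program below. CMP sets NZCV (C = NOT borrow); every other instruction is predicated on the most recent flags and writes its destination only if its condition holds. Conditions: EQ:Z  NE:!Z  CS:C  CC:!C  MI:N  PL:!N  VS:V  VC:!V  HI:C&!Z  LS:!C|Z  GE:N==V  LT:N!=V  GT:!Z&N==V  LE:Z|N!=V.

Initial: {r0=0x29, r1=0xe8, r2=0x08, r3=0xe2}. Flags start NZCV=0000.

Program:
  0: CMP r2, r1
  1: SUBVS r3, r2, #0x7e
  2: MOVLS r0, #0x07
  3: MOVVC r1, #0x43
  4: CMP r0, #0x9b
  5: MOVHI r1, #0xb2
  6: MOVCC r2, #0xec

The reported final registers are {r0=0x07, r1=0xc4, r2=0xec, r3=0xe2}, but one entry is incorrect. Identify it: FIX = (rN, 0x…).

0: ✓ CMP  NZCV=0000
1: · SUBVS
2: ✓ MOVLS  r0←0x07
3: ✓ MOVVC  r1←0x43
4: ✓ CMP  NZCV=0000
5: · MOVHI
6: ✓ MOVCC  r2←0xec

FIX = (r1, 0x43)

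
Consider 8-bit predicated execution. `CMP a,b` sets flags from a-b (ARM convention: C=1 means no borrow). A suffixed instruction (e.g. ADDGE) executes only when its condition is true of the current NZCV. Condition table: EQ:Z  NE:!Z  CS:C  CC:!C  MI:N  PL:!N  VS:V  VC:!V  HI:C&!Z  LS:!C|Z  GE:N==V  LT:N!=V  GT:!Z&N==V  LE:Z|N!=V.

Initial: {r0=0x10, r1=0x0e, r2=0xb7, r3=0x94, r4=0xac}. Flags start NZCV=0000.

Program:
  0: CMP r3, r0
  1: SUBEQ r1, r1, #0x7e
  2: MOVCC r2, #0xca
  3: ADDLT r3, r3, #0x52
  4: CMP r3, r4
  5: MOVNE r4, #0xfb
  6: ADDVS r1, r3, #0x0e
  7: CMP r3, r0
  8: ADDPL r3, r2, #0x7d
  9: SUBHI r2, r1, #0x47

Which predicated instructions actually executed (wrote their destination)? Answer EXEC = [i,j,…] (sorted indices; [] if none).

EXEC = [3,5,9]

0: ✓ CMP  NZCV=1010
1: · SUBEQ
2: · MOVCC
3: ✓ ADDLT  r3←0xe6
4: ✓ CMP  NZCV=0010
5: ✓ MOVNE  r4←0xfb
6: · ADDVS
7: ✓ CMP  NZCV=1010
8: · ADDPL
9: ✓ SUBHI  r2←0xc7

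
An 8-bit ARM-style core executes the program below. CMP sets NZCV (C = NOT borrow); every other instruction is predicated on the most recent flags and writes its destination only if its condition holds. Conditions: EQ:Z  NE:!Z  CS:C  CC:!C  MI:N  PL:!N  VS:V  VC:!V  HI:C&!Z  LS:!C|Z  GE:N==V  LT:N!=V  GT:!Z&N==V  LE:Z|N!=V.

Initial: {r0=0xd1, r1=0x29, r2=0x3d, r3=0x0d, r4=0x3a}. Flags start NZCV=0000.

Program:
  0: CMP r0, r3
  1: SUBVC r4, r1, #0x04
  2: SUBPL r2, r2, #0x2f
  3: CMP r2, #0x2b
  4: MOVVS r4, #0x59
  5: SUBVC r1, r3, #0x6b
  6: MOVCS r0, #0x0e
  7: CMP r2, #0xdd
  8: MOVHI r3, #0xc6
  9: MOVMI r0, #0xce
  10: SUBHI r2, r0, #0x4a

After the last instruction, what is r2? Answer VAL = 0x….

[0] flags=1010 → (cmp)
[1] flags=1010 VC?T → r4=0x25
[2] flags=1010 PL?F → skip
[3] flags=0010 → (cmp)
[4] flags=0010 VS?F → skip
[5] flags=0010 VC?T → r1=0xa2
[6] flags=0010 CS?T → r0=0x0e
[7] flags=0000 → (cmp)
[8] flags=0000 HI?F → skip
[9] flags=0000 MI?F → skip
[10] flags=0000 HI?F → skip

VAL = 0x3d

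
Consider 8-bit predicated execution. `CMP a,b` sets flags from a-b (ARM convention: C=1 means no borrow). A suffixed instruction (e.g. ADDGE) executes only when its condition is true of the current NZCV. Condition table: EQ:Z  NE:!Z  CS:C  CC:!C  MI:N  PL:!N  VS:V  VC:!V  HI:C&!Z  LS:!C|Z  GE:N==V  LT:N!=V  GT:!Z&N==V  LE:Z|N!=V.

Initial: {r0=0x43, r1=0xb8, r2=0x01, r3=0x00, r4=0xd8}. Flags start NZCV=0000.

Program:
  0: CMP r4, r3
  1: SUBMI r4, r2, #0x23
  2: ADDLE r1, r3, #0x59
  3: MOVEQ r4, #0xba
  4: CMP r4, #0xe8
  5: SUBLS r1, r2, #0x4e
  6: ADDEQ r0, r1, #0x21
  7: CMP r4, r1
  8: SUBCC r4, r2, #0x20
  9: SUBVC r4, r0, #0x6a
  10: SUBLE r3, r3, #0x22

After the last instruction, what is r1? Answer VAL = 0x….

0: ✓ CMP  NZCV=1010
1: ✓ SUBMI  r4←0xde
2: ✓ ADDLE  r1←0x59
3: · MOVEQ
4: ✓ CMP  NZCV=1000
5: ✓ SUBLS  r1←0xb3
6: · ADDEQ
7: ✓ CMP  NZCV=0010
8: · SUBCC
9: ✓ SUBVC  r4←0xd9
10: · SUBLE

VAL = 0xb3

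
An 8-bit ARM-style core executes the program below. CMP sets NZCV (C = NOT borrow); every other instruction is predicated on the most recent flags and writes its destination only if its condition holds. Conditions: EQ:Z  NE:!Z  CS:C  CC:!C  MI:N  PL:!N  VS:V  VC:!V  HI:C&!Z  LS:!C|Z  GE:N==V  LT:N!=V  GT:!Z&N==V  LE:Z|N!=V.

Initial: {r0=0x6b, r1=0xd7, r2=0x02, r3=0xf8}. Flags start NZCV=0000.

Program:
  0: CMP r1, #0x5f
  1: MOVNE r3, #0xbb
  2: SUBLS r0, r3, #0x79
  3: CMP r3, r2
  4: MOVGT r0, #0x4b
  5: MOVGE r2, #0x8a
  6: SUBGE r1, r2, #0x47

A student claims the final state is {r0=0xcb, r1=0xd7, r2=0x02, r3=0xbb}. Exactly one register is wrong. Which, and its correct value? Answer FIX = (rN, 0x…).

FIX = (r0, 0x6b)

[0] flags=0011 → (cmp)
[1] flags=0011 NE?T → r3=0xbb
[2] flags=0011 LS?F → skip
[3] flags=1010 → (cmp)
[4] flags=1010 GT?F → skip
[5] flags=1010 GE?F → skip
[6] flags=1010 GE?F → skip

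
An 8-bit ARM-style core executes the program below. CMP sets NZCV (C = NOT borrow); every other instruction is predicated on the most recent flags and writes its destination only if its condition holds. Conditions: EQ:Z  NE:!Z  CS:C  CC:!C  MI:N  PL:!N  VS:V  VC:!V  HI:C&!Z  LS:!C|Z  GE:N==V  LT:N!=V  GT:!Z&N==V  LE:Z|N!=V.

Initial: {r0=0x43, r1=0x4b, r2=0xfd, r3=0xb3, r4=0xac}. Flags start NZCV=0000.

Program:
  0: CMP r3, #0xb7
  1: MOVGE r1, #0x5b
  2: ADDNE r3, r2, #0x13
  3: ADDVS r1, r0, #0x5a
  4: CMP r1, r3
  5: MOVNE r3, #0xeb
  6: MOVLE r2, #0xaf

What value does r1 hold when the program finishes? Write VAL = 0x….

VAL = 0x4b

0: ✓ CMP  NZCV=1000
1: · MOVGE
2: ✓ ADDNE  r3←0x10
3: · ADDVS
4: ✓ CMP  NZCV=0010
5: ✓ MOVNE  r3←0xeb
6: · MOVLE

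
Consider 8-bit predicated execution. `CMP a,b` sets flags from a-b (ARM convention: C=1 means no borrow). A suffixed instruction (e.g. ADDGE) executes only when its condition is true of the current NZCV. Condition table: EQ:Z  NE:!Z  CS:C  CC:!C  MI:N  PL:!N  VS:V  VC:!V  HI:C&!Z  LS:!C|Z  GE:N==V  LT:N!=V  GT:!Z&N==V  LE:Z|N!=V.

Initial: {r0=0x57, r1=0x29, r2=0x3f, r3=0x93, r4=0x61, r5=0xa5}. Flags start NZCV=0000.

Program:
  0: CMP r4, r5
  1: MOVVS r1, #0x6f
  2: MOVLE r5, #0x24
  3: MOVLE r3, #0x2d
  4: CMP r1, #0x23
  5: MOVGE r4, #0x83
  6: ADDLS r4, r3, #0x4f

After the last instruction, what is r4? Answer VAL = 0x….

VAL = 0x83

[0] flags=1001 → (cmp)
[1] flags=1001 VS?T → r1=0x6f
[2] flags=1001 LE?F → skip
[3] flags=1001 LE?F → skip
[4] flags=0010 → (cmp)
[5] flags=0010 GE?T → r4=0x83
[6] flags=0010 LS?F → skip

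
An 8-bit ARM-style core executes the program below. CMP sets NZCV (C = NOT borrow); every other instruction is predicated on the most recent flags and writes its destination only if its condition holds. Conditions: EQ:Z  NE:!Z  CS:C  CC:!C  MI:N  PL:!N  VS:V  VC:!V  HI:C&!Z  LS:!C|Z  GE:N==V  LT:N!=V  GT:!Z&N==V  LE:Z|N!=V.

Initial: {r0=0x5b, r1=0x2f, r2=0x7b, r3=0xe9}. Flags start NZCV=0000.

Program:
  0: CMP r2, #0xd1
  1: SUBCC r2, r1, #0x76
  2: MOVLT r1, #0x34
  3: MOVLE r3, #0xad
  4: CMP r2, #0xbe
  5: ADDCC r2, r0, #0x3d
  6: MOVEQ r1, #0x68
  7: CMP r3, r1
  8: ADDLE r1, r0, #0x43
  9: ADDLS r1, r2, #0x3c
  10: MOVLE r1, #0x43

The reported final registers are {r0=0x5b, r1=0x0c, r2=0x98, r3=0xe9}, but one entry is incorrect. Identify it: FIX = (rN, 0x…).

FIX = (r1, 0x43)

0: ✓ CMP  NZCV=1001
1: ✓ SUBCC  r2←0xb9
2: · MOVLT
3: · MOVLE
4: ✓ CMP  NZCV=1000
5: ✓ ADDCC  r2←0x98
6: · MOVEQ
7: ✓ CMP  NZCV=1010
8: ✓ ADDLE  r1←0x9e
9: · ADDLS
10: ✓ MOVLE  r1←0x43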